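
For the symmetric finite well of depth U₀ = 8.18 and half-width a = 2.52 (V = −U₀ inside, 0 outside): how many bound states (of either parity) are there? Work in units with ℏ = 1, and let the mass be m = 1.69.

The dimensionless depth is z₀ = a√(2mU₀)/ℏ = 2.52 × √(27.65) = 13.25.
The even/odd transcendental equations gain one root per π/2 in z₀, giving N = 1 + ⌊2z₀/π⌋ = 1 + ⌊8.436⌋ = 9.

N = 9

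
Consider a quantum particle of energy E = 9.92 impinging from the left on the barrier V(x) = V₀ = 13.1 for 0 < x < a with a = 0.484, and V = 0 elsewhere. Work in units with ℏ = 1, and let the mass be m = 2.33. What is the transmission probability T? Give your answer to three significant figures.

Since E < V₀ the interior solution is evanescent with decay constant κ = √(2m(V₀ − E))/ℏ = 3.850.
κa = 1.863, sinh(κa) = 3.144.
Matching ψ, ψ′ at both faces gives T = [1 + V₀² sinh²(κa) / (4E(V₀ − E))]⁻¹ = 1/14.45 = 0.0692.

T = 0.0692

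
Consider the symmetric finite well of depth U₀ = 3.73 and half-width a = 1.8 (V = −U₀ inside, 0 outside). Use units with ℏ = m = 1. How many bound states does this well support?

N = 4

The dimensionless depth is z₀ = a√(2mU₀)/ℏ = 1.8 × √(7.460) = 4.916.
A new bound state (alternating even/odd) appears each time z₀ passes a multiple of π/2, so N = ⌊2z₀/π⌋ + 1 = ⌊3.130⌋ + 1 = 4.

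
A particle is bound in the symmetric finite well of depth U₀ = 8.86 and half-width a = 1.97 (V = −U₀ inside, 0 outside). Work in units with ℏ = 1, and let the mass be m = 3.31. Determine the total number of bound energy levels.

The dimensionless depth is z₀ = a√(2mU₀)/ℏ = 1.97 × √(58.65) = 15.09.
The even/odd transcendental equations gain one root per π/2 in z₀, giving N = 1 + ⌊2z₀/π⌋ = 1 + ⌊9.605⌋ = 10.

N = 10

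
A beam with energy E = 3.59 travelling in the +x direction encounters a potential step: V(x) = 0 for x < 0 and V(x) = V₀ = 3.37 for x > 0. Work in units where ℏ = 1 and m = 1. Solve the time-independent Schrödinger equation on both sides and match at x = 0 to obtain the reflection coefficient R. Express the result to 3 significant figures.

On each side the TISE gives plane waves with k = √(2m(E − V))/ℏ: k₁ = √(2·1·3.59) = 2.680, k₂ = √(2·1·0.22) = 0.6633.
Matching ψ and ψ′ at x = 0 gives r = (k₁ − k₂)/(k₁ + k₂), so R = r² = 0.3638 and T = 1 − R = 0.6362.

R = 0.364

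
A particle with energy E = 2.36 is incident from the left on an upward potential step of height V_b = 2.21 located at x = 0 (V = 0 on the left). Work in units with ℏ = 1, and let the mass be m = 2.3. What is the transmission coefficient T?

On each side the TISE gives plane waves with k = √(2m(E − V))/ℏ: k₁ = √(2·2.3·2.36) = 3.295, k₂ = √(2·2.3·0.15) = 0.8307.
Continuity of ψ and ψ′ at the step yields the reflection amplitude r = (k₁ − k₂)/(k₁ + k₂) = 0.5973; thus R = |r|² = 0.3568, T = 0.6432.

T = 0.643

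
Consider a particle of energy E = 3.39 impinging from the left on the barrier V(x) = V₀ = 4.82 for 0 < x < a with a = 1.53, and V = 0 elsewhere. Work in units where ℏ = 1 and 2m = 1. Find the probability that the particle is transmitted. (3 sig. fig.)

Since E < V₀ the interior solution is evanescent with decay constant κ = √(2m(V₀ − E))/ℏ = 1.196.
κa = 1.830, sinh(κa) = 3.036.
Matching ψ, ψ′ at both faces gives T = [1 + V₀² sinh²(κa) / (4E(V₀ − E))]⁻¹ = 1/12.04 = 0.0831.

T = 0.0831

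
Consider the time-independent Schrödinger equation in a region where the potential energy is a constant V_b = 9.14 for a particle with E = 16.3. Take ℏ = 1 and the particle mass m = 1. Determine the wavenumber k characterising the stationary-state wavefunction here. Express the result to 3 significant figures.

With E > V_b the solution is oscillatory, ψ ∝ e^{±ikx} with k = √(2m(E − V_b))/ℏ.
k = √(2 × 1 × 7.16) = 3.784.

k = 3.78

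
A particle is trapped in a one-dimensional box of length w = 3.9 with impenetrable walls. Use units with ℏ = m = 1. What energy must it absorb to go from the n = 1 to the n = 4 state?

E_n = n²π²ℏ²/(2mw²), so ΔE = (4² − 1²) π²ℏ²/(2mw²).
ΔE = 15 × π² / (2 × 1 × 3.9²) = 4.867.

ΔE = 4.87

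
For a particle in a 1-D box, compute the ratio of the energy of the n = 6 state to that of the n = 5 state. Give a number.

1.44

Since E_n ∝ n², the ratio is (6/5)² = 1.44.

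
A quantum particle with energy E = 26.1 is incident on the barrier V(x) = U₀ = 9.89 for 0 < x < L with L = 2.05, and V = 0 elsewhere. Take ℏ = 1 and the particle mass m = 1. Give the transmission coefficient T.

T = 0.966

Above the barrier the interior wavenumber is k₂ = √(2m(E − U₀))/ℏ = 5.694, giving phase k₂L = 11.67.
T = [1 + U₀² sin²(k₂L) / (4E(E − U₀))]⁻¹ = 1/1.035 = 0.966.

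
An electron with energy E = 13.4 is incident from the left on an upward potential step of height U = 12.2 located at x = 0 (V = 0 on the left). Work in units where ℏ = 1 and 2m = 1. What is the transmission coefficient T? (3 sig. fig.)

The wavenumbers are k₁ = √(2mE)/ℏ = 3.661 on the left and k₂ = √(2m(E − U))/ℏ = 1.095 on the right.
Continuity of ψ and ψ′ at the step yields the reflection amplitude r = (k₁ − k₂)/(k₁ + k₂) = 0.5393; thus R = |r|² = 0.2909, T = 0.7091.

T = 0.709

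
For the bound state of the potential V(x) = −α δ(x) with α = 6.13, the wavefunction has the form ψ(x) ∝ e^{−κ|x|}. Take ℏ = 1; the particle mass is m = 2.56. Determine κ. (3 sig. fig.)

κ = 15.7

Integrating the TISE across x = 0 gives the cusp condition ψ'(0⁺) − ψ'(0⁻) = −(2mα/ℏ²)ψ(0).
With ψ ∝ e^{−κ|x|} this yields −2κ = −2mα/ℏ², so κ = mα/ℏ² = 15.69.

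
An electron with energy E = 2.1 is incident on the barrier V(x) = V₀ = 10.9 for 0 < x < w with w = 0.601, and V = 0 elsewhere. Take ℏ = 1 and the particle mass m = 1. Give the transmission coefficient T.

T = 0.0160

Since E < V₀ the interior solution is evanescent with decay constant κ = √(2m(V₀ − E))/ℏ = 4.195.
κw = 2.521, sinh(κw) = 6.182.
The exact tunnelling result is T⁻¹ = 1 + V₀² sinh²(κw) / [4E(V₀ − E)] = 62.43, so T = 0.0160.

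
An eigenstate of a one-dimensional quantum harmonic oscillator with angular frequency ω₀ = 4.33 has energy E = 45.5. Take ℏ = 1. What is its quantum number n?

n = 10

E_n = ℏω₀(n + ½) ⇒ n = E/(ℏω₀) − ½ = 45.5/4.33 − 0.5 = 10.008 → n = 10.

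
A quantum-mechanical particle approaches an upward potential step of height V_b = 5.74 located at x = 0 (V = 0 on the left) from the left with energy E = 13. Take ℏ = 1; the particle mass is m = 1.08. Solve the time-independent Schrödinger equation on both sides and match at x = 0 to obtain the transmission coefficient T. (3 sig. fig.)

T = 0.979

On each side the TISE gives plane waves with k = √(2m(E − V))/ℏ: k₁ = √(2·1.08·13) = 5.299, k₂ = √(2·1.08·7.26) = 3.960.
Continuity of ψ and ψ′ at the step yields the reflection amplitude r = (k₁ − k₂)/(k₁ + k₂) = 0.1446; thus R = |r|² = 0.02092, T = 0.9791.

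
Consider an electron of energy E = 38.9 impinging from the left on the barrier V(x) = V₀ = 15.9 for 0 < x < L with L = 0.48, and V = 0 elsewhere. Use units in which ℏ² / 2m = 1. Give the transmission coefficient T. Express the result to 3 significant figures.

E > V₀: inside the barrier k₂ = √(2m(E − V₀))/ℏ = 4.796, k₂L = 2.302.
T = [1 + V₀² sin²(k₂L) / (4E(E − V₀))]⁻¹ = 1/1.039 = 0.962.

T = 0.962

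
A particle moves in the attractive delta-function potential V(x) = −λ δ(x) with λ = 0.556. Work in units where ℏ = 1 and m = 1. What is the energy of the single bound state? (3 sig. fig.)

E = -0.155

For x ≠ 0 the bound state is ψ ∝ e^{−κ|x|}; integrating the TISE across the delta gives the cusp condition 2κ = 2mλ/ℏ², so κ = 0.5560.
Then E = −ℏ²κ²/(2m) = −mλ²/(2ℏ²) = -0.1546.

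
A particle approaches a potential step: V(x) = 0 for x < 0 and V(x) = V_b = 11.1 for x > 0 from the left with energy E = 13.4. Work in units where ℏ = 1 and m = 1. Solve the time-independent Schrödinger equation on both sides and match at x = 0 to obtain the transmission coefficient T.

T = 0.828

The wavenumbers are k₁ = √(2mE)/ℏ = 5.177 on the left and k₂ = √(2m(E − V_b))/ℏ = 2.145 on the right.
Matching ψ and ψ′ at x = 0 gives r = (k₁ − k₂)/(k₁ + k₂), so R = r² = 0.1715 and T = 1 − R = 0.8285.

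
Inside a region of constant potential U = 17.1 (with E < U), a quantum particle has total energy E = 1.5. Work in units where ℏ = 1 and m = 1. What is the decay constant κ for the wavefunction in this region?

κ = 5.59

Since E < U the TISE in this region is ψ'' = κ²ψ with κ = √(2m(U − E))/ℏ.
κ = √(2 × 1 × 15.6) = 5.586.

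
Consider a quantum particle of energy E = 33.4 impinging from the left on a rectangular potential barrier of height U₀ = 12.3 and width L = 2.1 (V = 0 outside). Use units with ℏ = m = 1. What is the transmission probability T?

T = 0.960

E > U₀: inside the barrier k₂ = √(2m(E − U₀))/ℏ = 6.496, k₂L = 13.64.
Matching at both interfaces gives T⁻¹ = 1 + U₀² sin²(k₂L) / [4E(E − U₀)] = 1.042, hence T = 0.960.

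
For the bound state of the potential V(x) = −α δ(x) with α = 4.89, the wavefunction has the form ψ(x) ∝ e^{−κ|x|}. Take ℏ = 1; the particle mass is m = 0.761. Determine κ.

κ = 3.72

Integrating the TISE across x = 0 gives the cusp condition ψ'(0⁺) − ψ'(0⁻) = −(2mα/ℏ²)ψ(0).
With ψ ∝ e^{−κ|x|} this yields −2κ = −2mα/ℏ², so κ = mα/ℏ² = 3.721.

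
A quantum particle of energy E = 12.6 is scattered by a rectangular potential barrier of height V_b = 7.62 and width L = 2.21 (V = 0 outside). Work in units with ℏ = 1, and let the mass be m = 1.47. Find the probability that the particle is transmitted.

T = 0.864

E > V_b: inside the barrier k₂ = √(2m(E − V_b))/ℏ = 3.826, k₂L = 8.456.
Matching at both interfaces gives T⁻¹ = 1 + V_b² sin²(k₂L) / [4E(E − V_b)] = 1.157, hence T = 0.864.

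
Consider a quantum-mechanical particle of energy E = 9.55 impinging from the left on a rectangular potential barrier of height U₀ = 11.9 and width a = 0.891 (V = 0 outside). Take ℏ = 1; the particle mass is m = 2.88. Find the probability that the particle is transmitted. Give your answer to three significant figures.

T = 0.00360

E < U₀: inside the barrier ψ ∝ e^{±κx} with κ = √(2m(U₀ − E))/ℏ = 3.679.
κa = 3.278, sinh(κa) = 13.24.
Matching ψ, ψ′ at both faces gives T = [1 + U₀² sinh²(κa) / (4E(U₀ − E))]⁻¹ = 1/277.7 = 0.00360.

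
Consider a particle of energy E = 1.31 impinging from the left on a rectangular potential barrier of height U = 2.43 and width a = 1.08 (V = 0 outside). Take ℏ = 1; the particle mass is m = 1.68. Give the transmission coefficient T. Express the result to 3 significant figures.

T = 0.0584

Since E < U the interior solution is evanescent with decay constant κ = √(2m(U − E))/ℏ = 1.940.
κa = 2.095, sinh(κa) = 4.002.
The exact tunnelling result is T⁻¹ = 1 + U² sinh²(κa) / [4E(U − E)] = 17.11, so T = 0.0584.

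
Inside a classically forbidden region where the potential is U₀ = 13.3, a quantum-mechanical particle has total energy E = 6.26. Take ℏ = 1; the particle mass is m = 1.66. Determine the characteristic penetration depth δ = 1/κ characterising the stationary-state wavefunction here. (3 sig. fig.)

δ = 0.207

Since E < U₀ the TISE in this region is ψ'' = κ²ψ with κ = √(2m(U₀ − E))/ℏ.
κ = √(2 × 1.66 × 7.04) = 4.835. The penetration depth is δ = 1/κ = 0.207.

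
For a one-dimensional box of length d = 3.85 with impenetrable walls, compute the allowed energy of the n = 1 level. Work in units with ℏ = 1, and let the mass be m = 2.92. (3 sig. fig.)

Requiring ψ(0) = ψ(d) = 0 quantises k = nπ/d, hence E_n = ℏ²k²/2m = n²π²ℏ²/(2md²).
E_1 = 1² × π² / (2 × 2.92 × 3.85²) = 0.1140.

E = 0.114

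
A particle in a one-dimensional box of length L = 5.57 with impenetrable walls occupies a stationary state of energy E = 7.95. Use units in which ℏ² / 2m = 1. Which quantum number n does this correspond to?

For an infinite well E_n = n²π²ℏ²/(2mL²), so n = (L/πℏ)√(2mE).
n = (5.57/π) × √(2 × 0.5 × 7.95) = 4.999 → n = 5.

n = 5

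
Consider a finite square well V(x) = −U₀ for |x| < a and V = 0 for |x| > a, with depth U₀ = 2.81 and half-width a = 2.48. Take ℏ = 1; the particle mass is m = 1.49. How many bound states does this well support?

N = 5

Define the well-strength parameter z₀ = (a/ℏ)√(2mU₀) = 2.48 × √(2·1.49·2.81) = 7.177.
A new bound state (alternating even/odd) appears each time z₀ passes a multiple of π/2, so N = ⌊2z₀/π⌋ + 1 = ⌊4.569⌋ + 1 = 5.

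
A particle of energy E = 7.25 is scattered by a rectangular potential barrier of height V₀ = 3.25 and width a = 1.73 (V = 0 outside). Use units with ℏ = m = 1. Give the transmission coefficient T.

T = 0.919

E > V₀: inside the barrier k₂ = √(2m(E − V₀))/ℏ = 2.828, k₂a = 4.893.
Matching at both interfaces gives T⁻¹ = 1 + V₀² sin²(k₂a) / [4E(E − V₀)] = 1.088, hence T = 0.919.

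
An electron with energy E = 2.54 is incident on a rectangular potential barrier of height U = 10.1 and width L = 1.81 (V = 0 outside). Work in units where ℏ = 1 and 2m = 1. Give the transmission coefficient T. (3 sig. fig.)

E < U: inside the barrier ψ ∝ e^{±κx} with κ = √(2m(U − E))/ℏ = 2.750.
κL = 4.977, sinh(κL) = 72.49.
Matching ψ, ψ′ at both faces gives T = [1 + U² sinh²(κL) / (4E(U − E))]⁻¹ = 1/6980 = 0.000143.

T = 0.000143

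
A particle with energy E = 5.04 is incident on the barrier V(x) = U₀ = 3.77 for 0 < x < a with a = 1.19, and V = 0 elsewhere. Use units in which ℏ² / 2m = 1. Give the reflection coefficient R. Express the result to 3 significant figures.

Above the barrier the interior wavenumber is k₂ = √(2m(E − U₀))/ℏ = 1.127, giving phase k₂a = 1.341.
T = [1 + U₀² sin²(k₂a) / (4E(E − U₀))]⁻¹ = 1/1.526 = 0.655.
R = 1 − T = 0.345.

R = 0.345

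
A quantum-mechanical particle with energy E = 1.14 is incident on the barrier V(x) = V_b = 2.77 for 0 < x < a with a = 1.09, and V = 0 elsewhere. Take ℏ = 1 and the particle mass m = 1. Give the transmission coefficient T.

E < V_b: inside the barrier ψ ∝ e^{±κx} with κ = √(2m(V_b − E))/ℏ = 1.806.
κa = 1.968, sinh(κa) = 3.508.
The exact tunnelling result is T⁻¹ = 1 + V_b² sinh²(κa) / [4E(V_b − E)] = 13.71, so T = 0.0730.

T = 0.0730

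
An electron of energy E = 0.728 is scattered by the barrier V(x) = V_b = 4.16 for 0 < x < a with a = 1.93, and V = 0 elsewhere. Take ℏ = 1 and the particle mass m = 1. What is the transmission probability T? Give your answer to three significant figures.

T = 0.0000937

Since E < V_b the interior solution is evanescent with decay constant κ = √(2m(V_b − E))/ℏ = 2.620.
κa = 5.056, sinh(κa) = 78.51.
The exact tunnelling result is T⁻¹ = 1 + V_b² sinh²(κa) / [4E(V_b − E)] = 10680, so T = 0.0000937.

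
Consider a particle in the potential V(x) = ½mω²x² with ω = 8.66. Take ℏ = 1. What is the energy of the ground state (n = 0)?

Using E_n = (n + ½)ℏω: E_0 = 0.5 × 8.66 = 4.330.

E = 4.33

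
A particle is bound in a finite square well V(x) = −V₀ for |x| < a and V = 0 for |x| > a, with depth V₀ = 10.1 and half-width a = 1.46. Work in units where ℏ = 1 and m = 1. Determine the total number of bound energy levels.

The dimensionless depth is z₀ = a√(2mV₀)/ℏ = 1.46 × √(20.20) = 6.562.
A new bound state (alternating even/odd) appears each time z₀ passes a multiple of π/2, so N = ⌊2z₀/π⌋ + 1 = ⌊4.177⌋ + 1 = 5.

N = 5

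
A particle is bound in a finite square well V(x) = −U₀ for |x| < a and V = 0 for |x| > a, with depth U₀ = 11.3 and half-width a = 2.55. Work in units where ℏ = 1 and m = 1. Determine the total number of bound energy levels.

N = 8

The dimensionless depth is z₀ = a√(2mU₀)/ℏ = 2.55 × √(22.60) = 12.12.
A new bound state (alternating even/odd) appears each time z₀ passes a multiple of π/2, so N = ⌊2z₀/π⌋ + 1 = ⌊7.717⌋ + 1 = 8.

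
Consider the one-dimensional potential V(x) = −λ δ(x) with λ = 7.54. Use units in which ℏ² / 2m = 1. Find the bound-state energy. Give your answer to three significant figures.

E = -14.2

The bound state is ψ(x) = √κ e^{−κ|x|}. The derivative jump ψ'(0⁺) − ψ'(0⁻) = −(2mλ/ℏ²)ψ(0) fixes κ = mλ/ℏ² = 3.770.
Then E = −ℏ²κ²/(2m) = −mλ²/(2ℏ²) = -14.21.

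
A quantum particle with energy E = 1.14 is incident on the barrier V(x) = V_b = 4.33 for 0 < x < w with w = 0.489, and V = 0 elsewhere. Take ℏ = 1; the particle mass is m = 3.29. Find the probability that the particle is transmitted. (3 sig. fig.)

T = 0.0347

Since E < V_b the interior solution is evanescent with decay constant κ = √(2m(V_b − E))/ℏ = 4.582.
κw = 2.240, sinh(κw) = 4.645.
The exact tunnelling result is T⁻¹ = 1 + V_b² sinh²(κw) / [4E(V_b − E)] = 28.81, so T = 0.0347.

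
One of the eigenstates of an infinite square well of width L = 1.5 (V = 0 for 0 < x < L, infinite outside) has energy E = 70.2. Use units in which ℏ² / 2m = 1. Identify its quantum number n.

n = 4

For an infinite well E_n = n²π²ℏ²/(2mL²), so n = (L/πℏ)√(2mE).
n = (1.5/π) × √(2 × 0.5 × 70.2) = 4.000 → n = 4.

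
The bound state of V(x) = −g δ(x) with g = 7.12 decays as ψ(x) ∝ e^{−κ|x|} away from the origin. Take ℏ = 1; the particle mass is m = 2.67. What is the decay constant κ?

Integrating the TISE across x = 0 gives the cusp condition ψ'(0⁺) − ψ'(0⁻) = −(2mg/ℏ²)ψ(0).
With ψ ∝ e^{−κ|x|} this yields −2κ = −2mg/ℏ², so κ = mg/ℏ² = 19.01.

κ = 19.0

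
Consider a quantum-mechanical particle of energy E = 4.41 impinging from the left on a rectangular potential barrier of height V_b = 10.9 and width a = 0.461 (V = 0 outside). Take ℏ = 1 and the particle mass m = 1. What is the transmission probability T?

T = 0.130

E < V_b: inside the barrier ψ ∝ e^{±κx} with κ = √(2m(V_b − E))/ℏ = 3.603.
κa = 1.661, sinh(κa) = 2.537.
The exact tunnelling result is T⁻¹ = 1 + V_b² sinh²(κa) / [4E(V_b − E)] = 7.680, so T = 0.130.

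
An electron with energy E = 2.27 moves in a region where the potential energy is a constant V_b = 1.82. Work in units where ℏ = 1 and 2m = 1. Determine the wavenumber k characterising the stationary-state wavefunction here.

k = 0.671

With E > V_b the solution is oscillatory, ψ ∝ e^{±ikx} with k = √(2m(E − V_b))/ℏ.
k = √(2 × 0.5 × 0.45) = 0.6708.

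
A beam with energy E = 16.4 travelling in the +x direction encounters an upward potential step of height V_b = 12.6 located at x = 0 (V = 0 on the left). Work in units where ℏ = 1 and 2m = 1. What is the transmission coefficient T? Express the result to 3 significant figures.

On each side the TISE gives plane waves with k = √(2m(E − V))/ℏ: k₁ = √(2·½·16.4) = 4.050, k₂ = √(2·½·3.8) = 1.949.
Matching ψ and ψ′ at x = 0 gives r = (k₁ − k₂)/(k₁ + k₂), so R = r² = 0.1226 and T = 1 − R = 0.8774.

T = 0.877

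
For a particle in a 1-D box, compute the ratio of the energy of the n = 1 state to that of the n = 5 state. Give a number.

Since E_n ∝ n², the ratio is (1/5)² = 0.04.

0.04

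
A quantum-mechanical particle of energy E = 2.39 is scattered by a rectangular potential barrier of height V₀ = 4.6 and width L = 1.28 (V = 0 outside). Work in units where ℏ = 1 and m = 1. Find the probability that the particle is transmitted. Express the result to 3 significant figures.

T = 0.0182

Since E < V₀ the interior solution is evanescent with decay constant κ = √(2m(V₀ − E))/ℏ = 2.102.
κL = 2.691, sinh(κL) = 7.340.
The exact tunnelling result is T⁻¹ = 1 + V₀² sinh²(κL) / [4E(V₀ − E)] = 54.95, so T = 0.0182.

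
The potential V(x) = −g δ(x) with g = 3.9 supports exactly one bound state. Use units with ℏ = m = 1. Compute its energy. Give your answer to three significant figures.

E = -7.61

For x ≠ 0 the bound state is ψ ∝ e^{−κ|x|}; integrating the TISE across the delta gives the cusp condition 2κ = 2mg/ℏ², so κ = 3.900.
Then E = −ℏ²κ²/(2m) = −mg²/(2ℏ²) = -7.605.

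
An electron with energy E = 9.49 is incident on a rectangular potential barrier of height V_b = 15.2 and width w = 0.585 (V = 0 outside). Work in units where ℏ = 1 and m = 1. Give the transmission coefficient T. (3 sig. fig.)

Since E < V_b the interior solution is evanescent with decay constant κ = √(2m(V_b − E))/ℏ = 3.379.
κw = 1.977, sinh(κw) = 3.541.
The exact tunnelling result is T⁻¹ = 1 + V_b² sinh²(κw) / [4E(V_b − E)] = 14.37, so T = 0.0696.

T = 0.0696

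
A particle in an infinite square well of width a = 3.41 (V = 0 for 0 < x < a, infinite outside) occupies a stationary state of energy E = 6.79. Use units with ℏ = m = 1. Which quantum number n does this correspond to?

For an infinite well E_n = n²π²ℏ²/(2ma²), so n = (a/πℏ)√(2mE).
n = (3.41/π) × √(2 × 1 × 6.79) = 4.000 → n = 4.

n = 4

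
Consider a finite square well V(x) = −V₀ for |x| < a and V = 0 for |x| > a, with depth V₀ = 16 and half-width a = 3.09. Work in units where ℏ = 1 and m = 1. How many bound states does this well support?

N = 12

Define the well-strength parameter z₀ = (a/ℏ)√(2mV₀) = 3.09 × √(2·1·16) = 17.48.
The even/odd transcendental equations gain one root per π/2 in z₀, giving N = 1 + ⌊2z₀/π⌋ = 1 + ⌊11.13⌋ = 12.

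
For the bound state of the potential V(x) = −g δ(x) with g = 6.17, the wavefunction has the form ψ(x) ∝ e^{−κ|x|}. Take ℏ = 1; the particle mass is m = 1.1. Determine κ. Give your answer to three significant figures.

κ = 6.79

Integrating the TISE across x = 0 gives the cusp condition ψ'(0⁺) − ψ'(0⁻) = −(2mg/ℏ²)ψ(0).
With ψ ∝ e^{−κ|x|} this yields −2κ = −2mg/ℏ², so κ = mg/ℏ² = 6.787.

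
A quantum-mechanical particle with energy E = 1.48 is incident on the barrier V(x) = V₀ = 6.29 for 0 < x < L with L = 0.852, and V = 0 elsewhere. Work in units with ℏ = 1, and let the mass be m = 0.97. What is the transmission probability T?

T = 0.0157

E < V₀: inside the barrier ψ ∝ e^{±κx} with κ = √(2m(V₀ − E))/ℏ = 3.055.
κL = 2.603, sinh(κL) = 6.713.
The exact tunnelling result is T⁻¹ = 1 + V₀² sinh²(κL) / [4E(V₀ − E)] = 63.61, so T = 0.0157.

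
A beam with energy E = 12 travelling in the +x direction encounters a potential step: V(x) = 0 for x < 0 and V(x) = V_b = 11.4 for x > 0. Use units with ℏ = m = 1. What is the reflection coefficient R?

On each side the TISE gives plane waves with k = √(2m(E − V))/ℏ: k₁ = √(2·1·12) = 4.899, k₂ = √(2·1·0.6) = 1.095.
Continuity of ψ and ψ′ at the step yields the reflection amplitude r = (k₁ − k₂)/(k₁ + k₂) = 0.6345; thus R = |r|² = 0.4026, T = 0.5974.

R = 0.403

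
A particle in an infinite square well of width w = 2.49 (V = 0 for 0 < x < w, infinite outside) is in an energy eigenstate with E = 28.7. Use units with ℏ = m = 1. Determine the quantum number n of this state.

From E_n = n²π²ℏ²/(2mw²) invert to n = √(2mw²E)/(πℏ).
n = (2.49/π) × √(2 × 1 × 28.7) = 6.005 → n = 6.

n = 6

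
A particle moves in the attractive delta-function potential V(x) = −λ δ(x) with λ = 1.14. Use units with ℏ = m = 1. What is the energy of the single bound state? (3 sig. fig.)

For x ≠ 0 the bound state is ψ ∝ e^{−κ|x|}; integrating the TISE across the delta gives the cusp condition 2κ = 2mλ/ℏ², so κ = 1.140.
Then E = −ℏ²κ²/(2m) = −mλ²/(2ℏ²) = -0.6498.

E = -0.650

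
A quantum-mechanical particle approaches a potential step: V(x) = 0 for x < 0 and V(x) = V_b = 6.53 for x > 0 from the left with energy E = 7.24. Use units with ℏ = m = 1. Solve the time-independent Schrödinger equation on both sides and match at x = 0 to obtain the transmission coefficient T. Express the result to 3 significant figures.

On each side the TISE gives plane waves with k = √(2m(E − V))/ℏ: k₁ = √(2·1·7.24) = 3.805, k₂ = √(2·1·0.71) = 1.192.
Matching ψ and ψ′ at x = 0 gives r = (k₁ − k₂)/(k₁ + k₂), so R = r² = 0.2736 and T = 1 − R = 0.7264.

T = 0.726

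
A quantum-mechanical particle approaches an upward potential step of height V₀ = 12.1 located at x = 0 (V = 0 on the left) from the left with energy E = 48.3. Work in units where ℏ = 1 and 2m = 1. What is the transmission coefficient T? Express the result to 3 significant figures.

T = 0.995

On each side the TISE gives plane waves with k = √(2m(E − V))/ℏ: k₁ = √(2·½·48.3) = 6.950, k₂ = √(2·½·36.2) = 6.017.
Continuity of ψ and ψ′ at the step yields the reflection amplitude r = (k₁ − k₂)/(k₁ + k₂) = 0.07197; thus R = |r|² = 0.005179, T = 0.9948.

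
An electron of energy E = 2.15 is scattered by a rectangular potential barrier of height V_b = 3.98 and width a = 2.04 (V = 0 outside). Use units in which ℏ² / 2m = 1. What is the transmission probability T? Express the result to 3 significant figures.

T = 0.0158

Since E < V_b the interior solution is evanescent with decay constant κ = √(2m(V_b − E))/ℏ = 1.353.
κa = 2.760, sinh(κa) = 7.866.
Matching ψ, ψ′ at both faces gives T = [1 + V_b² sinh²(κa) / (4E(V_b − E))]⁻¹ = 1/63.27 = 0.0158.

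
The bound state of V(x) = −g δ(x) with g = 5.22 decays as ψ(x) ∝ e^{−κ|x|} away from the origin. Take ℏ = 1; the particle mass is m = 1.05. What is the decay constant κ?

κ = 5.48

Integrating the TISE across x = 0 gives the cusp condition ψ'(0⁺) − ψ'(0⁻) = −(2mg/ℏ²)ψ(0).
With ψ ∝ e^{−κ|x|} this yields −2κ = −2mg/ℏ², so κ = mg/ℏ² = 5.481.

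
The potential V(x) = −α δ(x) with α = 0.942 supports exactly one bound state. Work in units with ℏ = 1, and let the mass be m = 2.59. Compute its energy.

For x ≠ 0 the bound state is ψ ∝ e^{−κ|x|}; integrating the TISE across the delta gives the cusp condition 2κ = 2mα/ℏ², so κ = 2.440.
Then E = −ℏ²κ²/(2m) = −mα²/(2ℏ²) = -1.149.

E = -1.15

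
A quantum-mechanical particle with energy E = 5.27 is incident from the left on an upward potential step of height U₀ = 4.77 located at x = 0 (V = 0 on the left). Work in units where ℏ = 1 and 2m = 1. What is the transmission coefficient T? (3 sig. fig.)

On each side the TISE gives plane waves with k = √(2m(E − V))/ℏ: k₁ = √(2·½·5.27) = 2.296, k₂ = √(2·½·0.5) = 0.7071.
Continuity of ψ and ψ′ at the step yields the reflection amplitude r = (k₁ − k₂)/(k₁ + k₂) = 0.5290; thus R = |r|² = 0.2799, T = 0.7201.

T = 0.720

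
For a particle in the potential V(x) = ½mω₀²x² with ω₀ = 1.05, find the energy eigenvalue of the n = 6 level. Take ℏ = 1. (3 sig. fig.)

Using E_n = (n + ½)ℏω₀: E_6 = 6.5 × 1.05 = 6.825.

E = 6.83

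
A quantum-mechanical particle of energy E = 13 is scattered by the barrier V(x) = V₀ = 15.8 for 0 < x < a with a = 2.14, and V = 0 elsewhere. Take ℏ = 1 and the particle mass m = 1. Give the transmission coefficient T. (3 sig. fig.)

Since E < V₀ the interior solution is evanescent with decay constant κ = √(2m(V₀ − E))/ℏ = 2.366.
κa = 5.064, sinh(κa) = 79.12.
Matching ψ, ψ′ at both faces gives T = [1 + V₀² sinh²(κa) / (4E(V₀ − E))]⁻¹ = 1/10730 = 0.0000932.

T = 0.0000932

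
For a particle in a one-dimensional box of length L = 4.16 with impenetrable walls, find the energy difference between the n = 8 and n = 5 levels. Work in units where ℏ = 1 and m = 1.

E_n = n²π²ℏ²/(2mL²), so ΔE = (8² − 5²) π²ℏ²/(2mL²).
ΔE = 39 × π² / (2 × 1 × 4.16²) = 11.12.

ΔE = 11.1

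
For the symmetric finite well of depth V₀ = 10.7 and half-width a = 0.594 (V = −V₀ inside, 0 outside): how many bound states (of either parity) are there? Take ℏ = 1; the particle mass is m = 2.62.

N = 3

The dimensionless depth is z₀ = a√(2mV₀)/ℏ = 0.594 × √(56.07) = 4.448.
The even/odd transcendental equations gain one root per π/2 in z₀, giving N = 1 + ⌊2z₀/π⌋ = 1 + ⌊2.832⌋ = 3.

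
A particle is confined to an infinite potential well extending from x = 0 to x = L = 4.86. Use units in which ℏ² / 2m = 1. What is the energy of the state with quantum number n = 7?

E = 20.5

Requiring ψ(0) = ψ(L) = 0 quantises k = nπ/L, hence E_n = ℏ²k²/2m = n²π²ℏ²/(2mL²).
E_7 = 7² × π² / (2 × 0.5 × 4.86²) = 20.47.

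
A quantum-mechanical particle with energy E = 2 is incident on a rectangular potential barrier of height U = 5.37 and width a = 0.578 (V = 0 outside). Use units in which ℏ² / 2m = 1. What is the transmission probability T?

E < U: inside the barrier ψ ∝ e^{±κx} with κ = √(2m(U − E))/ℏ = 1.836.
κa = 1.061, sinh(κa) = 1.272.
The exact tunnelling result is T⁻¹ = 1 + U² sinh²(κa) / [4E(U − E)] = 2.730, so T = 0.366.

T = 0.366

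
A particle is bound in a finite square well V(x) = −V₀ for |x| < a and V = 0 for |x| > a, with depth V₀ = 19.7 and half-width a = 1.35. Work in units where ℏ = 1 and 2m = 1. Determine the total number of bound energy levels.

N = 4

The dimensionless depth is z₀ = a√(2mV₀)/ℏ = 1.35 × √(19.70) = 5.992.
A new bound state (alternating even/odd) appears each time z₀ passes a multiple of π/2, so N = ⌊2z₀/π⌋ + 1 = ⌊3.815⌋ + 1 = 4.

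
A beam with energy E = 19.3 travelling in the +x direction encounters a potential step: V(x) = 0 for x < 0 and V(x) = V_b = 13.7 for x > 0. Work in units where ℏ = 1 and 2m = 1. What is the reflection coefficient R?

On each side the TISE gives plane waves with k = √(2m(E − V))/ℏ: k₁ = √(2·½·19.3) = 4.393, k₂ = √(2·½·5.6) = 2.366.
Matching ψ and ψ′ at x = 0 gives r = (k₁ − k₂)/(k₁ + k₂), so R = r² = 0.08990 and T = 1 − R = 0.9101.

R = 0.0899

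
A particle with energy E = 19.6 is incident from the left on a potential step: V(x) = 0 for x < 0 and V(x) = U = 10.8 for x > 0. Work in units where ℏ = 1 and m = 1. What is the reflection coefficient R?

R = 0.0390

On each side the TISE gives plane waves with k = √(2m(E − V))/ℏ: k₁ = √(2·1·19.6) = 6.261, k₂ = √(2·1·8.8) = 4.195.
Continuity of ψ and ψ′ at the step yields the reflection amplitude r = (k₁ − k₂)/(k₁ + k₂) = 0.1976; thus R = |r|² = 0.03903, T = 0.9610.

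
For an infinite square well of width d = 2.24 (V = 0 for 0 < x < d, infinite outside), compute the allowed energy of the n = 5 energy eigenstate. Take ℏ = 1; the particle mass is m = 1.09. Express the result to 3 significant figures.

The infinite-well eigenfunctions ψ_n = √(2/d) sin(nπx/d) vanish at both walls, giving E_n = n²π²ℏ²/(2md²).
E_5 = 5² × π² / (2 × 1.09 × 2.24²) = 22.56.

E = 22.6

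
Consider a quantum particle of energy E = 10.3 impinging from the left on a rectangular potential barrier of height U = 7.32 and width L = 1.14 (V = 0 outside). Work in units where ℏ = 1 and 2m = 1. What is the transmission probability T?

T = 0.729

Above the barrier the interior wavenumber is k₂ = √(2m(E − U))/ℏ = 1.726, giving phase k₂L = 1.968.
T = [1 + U² sin²(k₂L) / (4E(E − U))]⁻¹ = 1/1.371 = 0.729.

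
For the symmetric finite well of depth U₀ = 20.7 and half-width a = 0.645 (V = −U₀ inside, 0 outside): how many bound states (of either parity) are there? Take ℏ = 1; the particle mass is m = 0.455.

N = 2

Define the well-strength parameter z₀ = (a/ℏ)√(2mU₀) = 0.645 × √(2·0.455·20.7) = 2.799.
A new bound state (alternating even/odd) appears each time z₀ passes a multiple of π/2, so N = ⌊2z₀/π⌋ + 1 = ⌊1.782⌋ + 1 = 2.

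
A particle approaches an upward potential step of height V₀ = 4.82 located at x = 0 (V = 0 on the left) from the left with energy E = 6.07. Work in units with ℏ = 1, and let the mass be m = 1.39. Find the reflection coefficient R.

On each side the TISE gives plane waves with k = √(2m(E − V))/ℏ: k₁ = √(2·1.39·6.07) = 4.108, k₂ = √(2·1.39·1.25) = 1.864.
Continuity of ψ and ψ′ at the step yields the reflection amplitude r = (k₁ − k₂)/(k₁ + k₂) = 0.3757; thus R = |r|² = 0.1412, T = 0.8588.

R = 0.141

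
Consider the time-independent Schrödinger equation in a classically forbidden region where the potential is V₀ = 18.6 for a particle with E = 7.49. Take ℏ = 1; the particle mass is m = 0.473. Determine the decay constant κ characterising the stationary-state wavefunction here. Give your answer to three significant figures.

κ = 3.24

Since E < V₀ the TISE in this region is ψ'' = κ²ψ with κ = √(2m(V₀ − E))/ℏ.
κ = √(2 × 0.473 × 11.11) = 3.242.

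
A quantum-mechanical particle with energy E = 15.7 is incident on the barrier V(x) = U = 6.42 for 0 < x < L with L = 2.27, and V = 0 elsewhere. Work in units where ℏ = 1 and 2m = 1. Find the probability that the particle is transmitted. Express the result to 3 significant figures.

T = 0.976

Above the barrier the interior wavenumber is k₂ = √(2m(E − U))/ℏ = 3.046, giving phase k₂L = 6.915.
T = [1 + U² sin²(k₂L) / (4E(E − U))]⁻¹ = 1/1.025 = 0.976.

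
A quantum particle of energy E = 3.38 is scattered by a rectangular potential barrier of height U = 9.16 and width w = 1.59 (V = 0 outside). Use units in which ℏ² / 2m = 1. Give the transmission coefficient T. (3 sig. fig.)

T = 0.00178

Since E < U the interior solution is evanescent with decay constant κ = √(2m(U − E))/ℏ = 2.404.
κw = 3.823, sinh(κw) = 22.85.
The exact tunnelling result is T⁻¹ = 1 + U² sinh²(κw) / [4E(U − E)] = 561.7, so T = 0.00178.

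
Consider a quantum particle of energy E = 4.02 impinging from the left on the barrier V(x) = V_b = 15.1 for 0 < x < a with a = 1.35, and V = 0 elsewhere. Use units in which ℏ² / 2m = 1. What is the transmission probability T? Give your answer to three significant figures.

Since E < V_b the interior solution is evanescent with decay constant κ = √(2m(V_b − E))/ℏ = 3.329.
κa = 4.494, sinh(κa) = 44.72.
The exact tunnelling result is T⁻¹ = 1 + V_b² sinh²(κa) / [4E(V_b − E)] = 2560, so T = 0.000391.

T = 0.000391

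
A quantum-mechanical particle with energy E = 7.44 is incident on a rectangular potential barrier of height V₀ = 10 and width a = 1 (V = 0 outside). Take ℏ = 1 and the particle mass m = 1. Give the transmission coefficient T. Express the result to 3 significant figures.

E < V₀: inside the barrier ψ ∝ e^{±κx} with κ = √(2m(V₀ − E))/ℏ = 2.263.
κa = 2.263, sinh(κa) = 4.753.
The exact tunnelling result is T⁻¹ = 1 + V₀² sinh²(κa) / [4E(V₀ − E)] = 30.65, so T = 0.0326.

T = 0.0326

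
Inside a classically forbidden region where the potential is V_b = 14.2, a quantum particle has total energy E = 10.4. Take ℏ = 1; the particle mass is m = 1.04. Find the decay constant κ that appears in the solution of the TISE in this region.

κ = 2.81

Since E < V_b the TISE in this region is ψ'' = κ²ψ with κ = √(2m(V_b − E))/ℏ.
κ = √(2 × 1.04 × 3.8) = 2.811.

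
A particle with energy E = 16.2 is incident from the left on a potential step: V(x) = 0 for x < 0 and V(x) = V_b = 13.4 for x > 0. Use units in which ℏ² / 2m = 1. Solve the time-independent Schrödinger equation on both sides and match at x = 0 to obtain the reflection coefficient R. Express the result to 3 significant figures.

On each side the TISE gives plane waves with k = √(2m(E − V))/ℏ: k₁ = √(2·½·16.2) = 4.025, k₂ = √(2·½·2.8) = 1.673.
Continuity of ψ and ψ′ at the step yields the reflection amplitude r = (k₁ − k₂)/(k₁ + k₂) = 0.4127; thus R = |r|² = 0.1703, T = 0.8297.

R = 0.170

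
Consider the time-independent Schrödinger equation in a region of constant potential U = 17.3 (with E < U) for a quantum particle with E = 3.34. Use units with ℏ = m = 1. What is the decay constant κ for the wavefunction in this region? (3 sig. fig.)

κ = 5.28

Since E < U the TISE in this region is ψ'' = κ²ψ with κ = √(2m(U − E))/ℏ.
κ = √(2 × 1 × 13.96) = 5.284.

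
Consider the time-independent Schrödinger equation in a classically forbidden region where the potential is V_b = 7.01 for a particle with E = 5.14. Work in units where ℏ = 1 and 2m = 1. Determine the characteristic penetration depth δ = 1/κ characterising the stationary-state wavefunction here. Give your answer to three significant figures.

δ = 0.731

Since E < V_b the TISE in this region is ψ'' = κ²ψ with κ = √(2m(V_b − E))/ℏ.
κ = √(2 × 0.5 × 1.87) = 1.367. The penetration depth is δ = 1/κ = 0.731.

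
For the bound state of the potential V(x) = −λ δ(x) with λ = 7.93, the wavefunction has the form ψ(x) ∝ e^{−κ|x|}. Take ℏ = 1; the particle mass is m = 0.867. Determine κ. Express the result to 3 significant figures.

Integrate −(ℏ²/2m)ψ'' − λδ(x)ψ = Eψ from −ε to +ε: the ψ'' term gives ψ'(0⁺) − ψ'(0⁻) and the δ term gives −(2mλ/ℏ²)ψ(0).
With ψ ∝ e^{−κ|x|} this yields −2κ = −2mλ/ℏ², so κ = mλ/ℏ² = 6.875.

κ = 6.88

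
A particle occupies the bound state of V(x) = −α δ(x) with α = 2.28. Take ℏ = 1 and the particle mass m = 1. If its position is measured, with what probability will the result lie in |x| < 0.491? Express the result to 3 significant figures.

The normalised bound state is ψ = √κ e^{−κ|x|} with κ = mα/ℏ² = 2.280.
P(|x| < d) = ∫_{−d}^{d} κ e^{−2κ|x|} dx = 1 − e^{−2κd} = 1 − e^{−2.239} = 0.8934.

P = 0.893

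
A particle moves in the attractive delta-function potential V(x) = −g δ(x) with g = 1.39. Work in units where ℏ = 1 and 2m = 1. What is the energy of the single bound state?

E = -0.483

For x ≠ 0 the bound state is ψ ∝ e^{−κ|x|}; integrating the TISE across the delta gives the cusp condition 2κ = 2mg/ℏ², so κ = 0.6950.
Then E = −ℏ²κ²/(2m) = −mg²/(2ℏ²) = -0.4830.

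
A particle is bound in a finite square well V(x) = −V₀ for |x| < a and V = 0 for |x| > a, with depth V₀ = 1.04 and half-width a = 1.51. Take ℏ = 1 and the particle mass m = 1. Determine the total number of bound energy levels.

Define the well-strength parameter z₀ = (a/ℏ)√(2mV₀) = 1.51 × √(2·1·1.04) = 2.178.
The even/odd transcendental equations gain one root per π/2 in z₀, giving N = 1 + ⌊2z₀/π⌋ = 1 + ⌊1.386⌋ = 2.

N = 2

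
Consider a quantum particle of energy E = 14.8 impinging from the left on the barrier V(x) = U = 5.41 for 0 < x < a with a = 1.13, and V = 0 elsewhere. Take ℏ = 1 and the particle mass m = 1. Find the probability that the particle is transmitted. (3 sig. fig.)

E > U: inside the barrier k₂ = √(2m(E − U))/ℏ = 4.334, k₂a = 4.897.
T = [1 + U² sin²(k₂a) / (4E(E − U))]⁻¹ = 1/1.051 = 0.952.

T = 0.952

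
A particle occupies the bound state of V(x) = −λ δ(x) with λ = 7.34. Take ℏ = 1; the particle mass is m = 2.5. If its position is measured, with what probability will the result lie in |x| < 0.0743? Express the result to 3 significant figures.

The normalised bound state is ψ = √κ e^{−κ|x|} with κ = mλ/ℏ² = 18.35.
P(|x| < d) = ∫_{−d}^{d} κ e^{−2κ|x|} dx = 1 − e^{−2κd} = 1 − e^{−2.727} = 0.9346.

P = 0.935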